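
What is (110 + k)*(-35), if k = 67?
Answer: -6195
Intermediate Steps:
(110 + k)*(-35) = (110 + 67)*(-35) = 177*(-35) = -6195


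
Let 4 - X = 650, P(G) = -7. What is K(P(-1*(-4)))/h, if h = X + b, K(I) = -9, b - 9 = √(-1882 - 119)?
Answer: 5733/407770 + 9*I*√2001/407770 ≈ 0.014059 + 0.0009873*I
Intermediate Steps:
X = -646 (X = 4 - 1*650 = 4 - 650 = -646)
b = 9 + I*√2001 (b = 9 + √(-1882 - 119) = 9 + √(-2001) = 9 + I*√2001 ≈ 9.0 + 44.733*I)
h = -637 + I*√2001 (h = -646 + (9 + I*√2001) = -637 + I*√2001 ≈ -637.0 + 44.733*I)
K(P(-1*(-4)))/h = -9/(-637 + I*√2001)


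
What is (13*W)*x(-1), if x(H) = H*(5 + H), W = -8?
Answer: 416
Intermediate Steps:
(13*W)*x(-1) = (13*(-8))*(-(5 - 1)) = -(-104)*4 = -104*(-4) = 416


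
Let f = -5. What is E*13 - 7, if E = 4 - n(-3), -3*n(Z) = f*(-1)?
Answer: 200/3 ≈ 66.667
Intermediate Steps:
n(Z) = -5/3 (n(Z) = -(-5)*(-1)/3 = -⅓*5 = -5/3)
E = 17/3 (E = 4 - 1*(-5/3) = 4 + 5/3 = 17/3 ≈ 5.6667)
E*13 - 7 = (17/3)*13 - 7 = 221/3 - 7 = 200/3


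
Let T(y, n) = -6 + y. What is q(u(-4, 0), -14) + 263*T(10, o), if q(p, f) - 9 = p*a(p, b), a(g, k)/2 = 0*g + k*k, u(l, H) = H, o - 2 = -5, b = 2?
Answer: 1061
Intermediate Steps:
o = -3 (o = 2 - 5 = -3)
a(g, k) = 2*k² (a(g, k) = 2*(0*g + k*k) = 2*(0 + k²) = 2*k²)
q(p, f) = 9 + 8*p (q(p, f) = 9 + p*(2*2²) = 9 + p*(2*4) = 9 + p*8 = 9 + 8*p)
q(u(-4, 0), -14) + 263*T(10, o) = (9 + 8*0) + 263*(-6 + 10) = (9 + 0) + 263*4 = 9 + 1052 = 1061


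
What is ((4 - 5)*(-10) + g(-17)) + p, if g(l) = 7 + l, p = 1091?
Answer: 1091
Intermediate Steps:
((4 - 5)*(-10) + g(-17)) + p = ((4 - 5)*(-10) + (7 - 17)) + 1091 = (-1*(-10) - 10) + 1091 = (10 - 10) + 1091 = 0 + 1091 = 1091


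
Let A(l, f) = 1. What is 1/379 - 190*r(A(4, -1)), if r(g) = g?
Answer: -72009/379 ≈ -190.00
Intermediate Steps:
1/379 - 190*r(A(4, -1)) = 1/379 - 190*1 = 1/379 - 190 = -72009/379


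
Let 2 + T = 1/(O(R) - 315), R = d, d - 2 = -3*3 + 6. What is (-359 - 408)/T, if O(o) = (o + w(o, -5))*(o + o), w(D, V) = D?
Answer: 238537/623 ≈ 382.88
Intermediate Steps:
d = -1 (d = 2 + (-3*3 + 6) = 2 + (-9 + 6) = 2 - 3 = -1)
R = -1
O(o) = 4*o**2 (O(o) = (o + o)*(o + o) = (2*o)*(2*o) = 4*o**2)
T = -623/311 (T = -2 + 1/(4*(-1)**2 - 315) = -2 + 1/(4*1 - 315) = -2 + 1/(4 - 315) = -2 + 1/(-311) = -2 - 1/311 = -623/311 ≈ -2.0032)
(-359 - 408)/T = (-359 - 408)/(-623/311) = -767*(-311/623) = 238537/623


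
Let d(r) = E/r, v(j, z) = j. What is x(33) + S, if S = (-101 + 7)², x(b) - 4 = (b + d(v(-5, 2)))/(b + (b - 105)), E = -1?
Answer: 1723634/195 ≈ 8839.2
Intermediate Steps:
d(r) = -1/r
x(b) = 4 + (⅕ + b)/(-105 + 2*b) (x(b) = 4 + (b - 1/(-5))/(b + (b - 105)) = 4 + (b - 1*(-⅕))/(b + (-105 + b)) = 4 + (b + ⅕)/(-105 + 2*b) = 4 + (⅕ + b)/(-105 + 2*b))
S = 8836 (S = (-94)² = 8836)
x(33) + S = (-2099 + 45*33)/(5*(-105 + 2*33)) + 8836 = (-2099 + 1485)/(5*(-105 + 66)) + 8836 = (⅕)*(-614)/(-39) + 8836 = (⅕)*(-1/39)*(-614) + 8836 = 614/195 + 8836 = 1723634/195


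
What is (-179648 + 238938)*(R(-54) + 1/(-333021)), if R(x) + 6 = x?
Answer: -1184688964690/333021 ≈ -3.5574e+6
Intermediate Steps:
R(x) = -6 + x
(-179648 + 238938)*(R(-54) + 1/(-333021)) = (-179648 + 238938)*((-6 - 54) + 1/(-333021)) = 59290*(-60 - 1/333021) = 59290*(-19981261/333021) = -1184688964690/333021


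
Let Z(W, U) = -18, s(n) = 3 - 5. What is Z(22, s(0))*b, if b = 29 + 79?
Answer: -1944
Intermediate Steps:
s(n) = -2
b = 108
Z(22, s(0))*b = -18*108 = -1944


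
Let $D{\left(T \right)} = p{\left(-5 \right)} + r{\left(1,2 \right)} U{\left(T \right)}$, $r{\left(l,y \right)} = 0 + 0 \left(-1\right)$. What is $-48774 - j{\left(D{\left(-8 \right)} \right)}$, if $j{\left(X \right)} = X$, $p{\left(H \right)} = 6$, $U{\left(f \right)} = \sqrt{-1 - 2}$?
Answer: $-48780$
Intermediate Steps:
$r{\left(l,y \right)} = 0$ ($r{\left(l,y \right)} = 0 + 0 = 0$)
$U{\left(f \right)} = i \sqrt{3}$ ($U{\left(f \right)} = \sqrt{-3} = i \sqrt{3}$)
$D{\left(T \right)} = 6$ ($D{\left(T \right)} = 6 + 0 i \sqrt{3} = 6 + 0 = 6$)
$-48774 - j{\left(D{\left(-8 \right)} \right)} = -48774 - 6 = -48780$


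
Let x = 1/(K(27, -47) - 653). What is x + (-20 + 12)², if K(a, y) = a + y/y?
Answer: 39999/625 ≈ 63.998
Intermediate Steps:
K(a, y) = 1 + a (K(a, y) = a + 1 = 1 + a)
x = -1/625 (x = 1/((1 + 27) - 653) = 1/(28 - 653) = 1/(-625) = -1/625 ≈ -0.0016000)
x + (-20 + 12)² = -1/625 + (-20 + 12)² = -1/625 + (-8)² = -1/625 + 64 = 39999/625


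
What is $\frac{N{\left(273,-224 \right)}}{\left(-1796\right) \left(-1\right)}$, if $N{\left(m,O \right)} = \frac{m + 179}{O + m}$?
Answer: $\frac{113}{22001} \approx 0.0051361$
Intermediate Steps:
$N{\left(m,O \right)} = \frac{179 + m}{O + m}$
$\frac{N{\left(273,-224 \right)}}{\left(-1796\right) \left(-1\right)} = \frac{\frac{1}{-224 + 273} \left(179 + 273\right)}{\left(-1796\right) \left(-1\right)} = \frac{\frac{1}{49} \cdot 452}{1796} = \frac{1}{49} \cdot 452 \cdot \frac{1}{1796} = \frac{452}{49} \cdot \frac{1}{1796} = \frac{113}{22001}$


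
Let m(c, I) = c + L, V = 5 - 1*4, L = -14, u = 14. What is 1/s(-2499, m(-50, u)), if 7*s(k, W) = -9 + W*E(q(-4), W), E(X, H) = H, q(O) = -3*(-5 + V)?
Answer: 7/4087 ≈ 0.0017127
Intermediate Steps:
V = 1 (V = 5 - 4 = 1)
q(O) = 12 (q(O) = -3*(-5 + 1) = -3*(-4) = 12)
m(c, I) = -14 + c (m(c, I) = c - 14 = -14 + c)
s(k, W) = -9/7 + W²/7 (s(k, W) = (-9 + W*W)/7 = (-9 + W²)/7 = -9/7 + W²/7)
1/s(-2499, m(-50, u)) = 1/(-9/7 + (-14 - 50)²/7) = 1/(-9/7 + (⅐)*(-64)²) = 1/(-9/7 + (⅐)*4096) = 1/(-9/7 + 4096/7) = 1/(4087/7) = 7/4087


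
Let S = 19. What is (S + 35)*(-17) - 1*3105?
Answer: -4023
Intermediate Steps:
(S + 35)*(-17) - 1*3105 = (19 + 35)*(-17) - 1*3105 = 54*(-17) - 3105 = -918 - 3105 = -4023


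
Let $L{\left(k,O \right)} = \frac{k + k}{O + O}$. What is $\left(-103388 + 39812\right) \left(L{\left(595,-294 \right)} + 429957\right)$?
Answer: $- \frac{191343722964}{7} \approx -2.7335 \cdot 10^{10}$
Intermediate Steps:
$L{\left(k,O \right)} = \frac{k}{O}$ ($L{\left(k,O \right)} = \frac{2 k}{2 O} = 2 k \frac{1}{2 O} = \frac{k}{O}$)
$\left(-103388 + 39812\right) \left(L{\left(595,-294 \right)} + 429957\right) = \left(-103388 + 39812\right) \left(\frac{595}{-294} + 429957\right) = - 63576 \left(595 \left(- \frac{1}{294}\right) + 429957\right) = - 63576 \left(- \frac{85}{42} + 429957\right) = \left(-63576\right) \frac{18058109}{42} = - \frac{191343722964}{7}$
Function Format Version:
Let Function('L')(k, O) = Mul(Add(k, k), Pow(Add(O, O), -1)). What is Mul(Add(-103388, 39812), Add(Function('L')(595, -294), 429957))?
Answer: Rational(-191343722964, 7) ≈ -2.7335e+10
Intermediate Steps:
Function('L')(k, O) = Mul(k, Pow(O, -1)) (Function('L')(k, O) = Mul(Mul(2, k), Pow(Mul(2, O), -1)) = Mul(Mul(2, k), Mul(Rational(1, 2), Pow(O, -1))) = Mul(k, Pow(O, -1)))
Mul(Add(-103388, 39812), Add(Function('L')(595, -294), 429957)) = Mul(Add(-103388, 39812), Add(Mul(595, Pow(-294, -1)), 429957)) = Mul(-63576, Add(Mul(595, Rational(-1, 294)), 429957)) = Mul(-63576, Add(Rational(-85, 42), 429957)) = Mul(-63576, Rational(18058109, 42)) = Rational(-191343722964, 7)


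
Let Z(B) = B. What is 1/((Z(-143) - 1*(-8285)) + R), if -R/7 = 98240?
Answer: -1/679538 ≈ -1.4716e-6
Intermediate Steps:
R = -687680 (R = -7*98240 = -687680)
1/((Z(-143) - 1*(-8285)) + R) = 1/((-143 - 1*(-8285)) - 687680) = 1/((-143 + 8285) - 687680) = 1/(8142 - 687680) = 1/(-679538) = -1/679538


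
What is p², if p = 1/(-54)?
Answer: 1/2916 ≈ 0.00034294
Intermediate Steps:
p = -1/54 ≈ -0.018519
p² = (-1/54)² = 1/2916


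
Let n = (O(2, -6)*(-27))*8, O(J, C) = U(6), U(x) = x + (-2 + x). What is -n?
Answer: 2160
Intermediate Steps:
U(x) = -2 + 2*x
O(J, C) = 10 (O(J, C) = -2 + 2*6 = -2 + 12 = 10)
n = -2160 (n = (10*(-27))*8 = -270*8 = -2160)
-n = -1*(-2160) = 2160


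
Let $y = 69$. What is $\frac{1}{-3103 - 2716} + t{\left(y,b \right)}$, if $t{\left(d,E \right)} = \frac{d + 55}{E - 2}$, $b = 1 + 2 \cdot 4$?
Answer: $\frac{721549}{40733} \approx 17.714$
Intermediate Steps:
$b = 9$ ($b = 1 + 8 = 9$)
$t{\left(d,E \right)} = \frac{55 + d}{-2 + E}$
$\frac{1}{-3103 - 2716} + t{\left(y,b \right)} = \frac{1}{-3103 - 2716} + \frac{55 + 69}{-2 + 9} = \frac{1}{-5819} + \frac{1}{7} \cdot 124 = - \frac{1}{5819} + \frac{1}{7} \cdot 124 = - \frac{1}{5819} + \frac{124}{7} = \frac{721549}{40733}$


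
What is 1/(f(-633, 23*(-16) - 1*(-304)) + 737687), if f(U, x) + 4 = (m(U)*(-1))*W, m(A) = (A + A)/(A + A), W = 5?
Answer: 1/737678 ≈ 1.3556e-6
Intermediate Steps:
m(A) = 1 (m(A) = (2*A)/((2*A)) = (2*A)*(1/(2*A)) = 1)
f(U, x) = -9 (f(U, x) = -4 + (1*(-1))*5 = -4 - 1*5 = -4 - 5 = -9)
1/(f(-633, 23*(-16) - 1*(-304)) + 737687) = 1/(-9 + 737687) = 1/737678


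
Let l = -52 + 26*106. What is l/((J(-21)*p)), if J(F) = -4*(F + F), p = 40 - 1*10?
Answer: 169/315 ≈ 0.53651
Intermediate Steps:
p = 30 (p = 40 - 10 = 30)
J(F) = -8*F
l = 2704 (l = -52 + 2756 = 2704)
l/((J(-21)*p)) = 2704/((-8*(-21)*30)) = 2704/((168*30)) = 2704/5040 = 2704*(1/5040) = 169/315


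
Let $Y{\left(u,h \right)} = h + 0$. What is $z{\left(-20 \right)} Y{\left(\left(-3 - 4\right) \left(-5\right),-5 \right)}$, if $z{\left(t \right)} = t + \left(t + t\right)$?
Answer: $300$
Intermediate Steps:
$z{\left(t \right)} = 3 t$ ($z{\left(t \right)} = t + 2 t = 3 t$)
$Y{\left(u,h \right)} = h$
$z{\left(-20 \right)} Y{\left(\left(-3 - 4\right) \left(-5\right),-5 \right)} = 3 \left(-20\right) \left(-5\right) = \left(-60\right) \left(-5\right) = 300$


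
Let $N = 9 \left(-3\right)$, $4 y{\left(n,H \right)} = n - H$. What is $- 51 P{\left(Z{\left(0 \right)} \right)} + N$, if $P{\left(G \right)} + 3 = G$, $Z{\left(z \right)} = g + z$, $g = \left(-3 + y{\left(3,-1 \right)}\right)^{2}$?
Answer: $-78$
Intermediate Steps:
$y{\left(n,H \right)} = - \frac{H}{4} + \frac{n}{4}$ ($y{\left(n,H \right)} = \frac{n - H}{4} = - \frac{H}{4} + \frac{n}{4}$)
$g = 4$ ($g = \left(-3 + \left(\left(- \frac{1}{4}\right) \left(-1\right) + \frac{1}{4} \cdot 3\right)\right)^{2} = \left(-3 + \left(\frac{1}{4} + \frac{3}{4}\right)\right)^{2} = \left(-3 + 1\right)^{2} = \left(-2\right)^{2} = 4$)
$Z{\left(z \right)} = 4 + z$
$P{\left(G \right)} = -3 + G$
$N = -27$
$- 51 P{\left(Z{\left(0 \right)} \right)} + N = - 51 \left(-3 + \left(4 + 0\right)\right) - 27 = - 51 \left(-3 + 4\right) - 27 = \left(-51\right) 1 - 27 = -51 - 27 = -78$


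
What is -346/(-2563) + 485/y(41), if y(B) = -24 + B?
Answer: 1248937/43571 ≈ 28.664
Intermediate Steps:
-346/(-2563) + 485/y(41) = -346/(-2563) + 485/(-24 + 41) = -346*(-1/2563) + 485/17 = 346/2563 + 485*(1/17) = 346/2563 + 485/17 = 1248937/43571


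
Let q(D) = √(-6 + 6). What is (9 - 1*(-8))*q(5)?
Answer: 0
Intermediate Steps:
q(D) = 0 (q(D) = √0 = 0)
(9 - 1*(-8))*q(5) = (9 - 1*(-8))*0 = (9 + 8)*0 = 17*0 = 0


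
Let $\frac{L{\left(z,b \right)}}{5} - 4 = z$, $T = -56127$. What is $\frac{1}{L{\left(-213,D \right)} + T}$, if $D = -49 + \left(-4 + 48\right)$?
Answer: $- \frac{1}{57172} \approx -1.7491 \cdot 10^{-5}$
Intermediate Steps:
$D = -5$ ($D = -49 + 44 = -5$)
$L{\left(z,b \right)} = 20 + 5 z$
$\frac{1}{L{\left(-213,D \right)} + T} = \frac{1}{\left(20 + 5 \left(-213\right)\right) - 56127} = \frac{1}{\left(20 - 1065\right) - 56127} = \frac{1}{-1045 - 56127} = \frac{1}{-57172} = - \frac{1}{57172}$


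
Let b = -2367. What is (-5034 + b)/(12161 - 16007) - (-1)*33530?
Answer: 42987927/1282 ≈ 33532.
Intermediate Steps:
(-5034 + b)/(12161 - 16007) - (-1)*33530 = (-5034 - 2367)/(12161 - 16007) - (-1)*33530 = -7401/(-3846) - 1*(-33530) = -7401*(-1/3846) + 33530 = 2467/1282 + 33530 = 42987927/1282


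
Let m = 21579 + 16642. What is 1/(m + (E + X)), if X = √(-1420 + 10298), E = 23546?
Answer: 61767/3815153411 - √8878/3815153411 ≈ 1.6165e-5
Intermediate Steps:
X = √8878 ≈ 94.223
m = 38221
1/(m + (E + X)) = 1/(38221 + (23546 + √8878)) = 1/(61767 + √8878)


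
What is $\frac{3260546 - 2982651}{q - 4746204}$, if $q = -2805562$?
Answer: $- \frac{277895}{7551766} \approx -0.036799$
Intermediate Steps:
$\frac{3260546 - 2982651}{q - 4746204} = \frac{3260546 - 2982651}{-2805562 - 4746204} = \frac{277895}{-7551766} = 277895 \left(- \frac{1}{7551766}\right) = - \frac{277895}{7551766}$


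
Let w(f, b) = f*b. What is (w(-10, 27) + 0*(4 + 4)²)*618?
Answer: -166860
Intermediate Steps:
w(f, b) = b*f
(w(-10, 27) + 0*(4 + 4)²)*618 = (27*(-10) + 0*(4 + 4)²)*618 = (-270 + 0*8²)*618 = (-270 + 0*64)*618 = (-270 + 0)*618 = -270*618 = -166860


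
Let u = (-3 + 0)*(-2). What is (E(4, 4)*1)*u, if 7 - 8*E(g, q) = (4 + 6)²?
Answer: -279/4 ≈ -69.750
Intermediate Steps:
E(g, q) = -93/8 (E(g, q) = 7/8 - (4 + 6)²/8 = 7/8 - ⅛*10² = 7/8 - ⅛*100 = 7/8 - 25/2 = -93/8)
u = 6 (u = -3*(-2) = 6)
(E(4, 4)*1)*u = -93/8*1*6 = -93/8*6 = -279/4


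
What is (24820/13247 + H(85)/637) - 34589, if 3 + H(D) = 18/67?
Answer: -1504190888106/43489901 ≈ -34587.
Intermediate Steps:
H(D) = -183/67 (H(D) = -3 + 18/67 = -183/67)
(24820/13247 + H(85)/637) - 34589 = (24820/13247 - 183/67/637) - 34589 = (24820*(1/13247) - 183/67*1/637) - 34589 = (24820/13247 - 183/42679) - 34589 = 81297583/43489901 - 34589 = -1504190888106/43489901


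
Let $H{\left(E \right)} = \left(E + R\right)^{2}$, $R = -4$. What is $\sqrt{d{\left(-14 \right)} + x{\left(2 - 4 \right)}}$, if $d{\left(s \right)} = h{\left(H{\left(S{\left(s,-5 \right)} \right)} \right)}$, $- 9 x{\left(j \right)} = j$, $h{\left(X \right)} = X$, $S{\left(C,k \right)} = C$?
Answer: $\frac{\sqrt{2918}}{3} \approx 18.006$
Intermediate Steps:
$H{\left(E \right)} = \left(-4 + E\right)^{2}$ ($H{\left(E \right)} = \left(E - 4\right)^{2} = \left(-4 + E\right)^{2}$)
$x{\left(j \right)} = - \frac{j}{9}$
$d{\left(s \right)} = \left(-4 + s\right)^{2}$
$\sqrt{d{\left(-14 \right)} + x{\left(2 - 4 \right)}} = \sqrt{\left(-4 - 14\right)^{2} - \frac{2 - 4}{9}} = \sqrt{\left(-18\right)^{2} - \frac{2 - 4}{9}} = \sqrt{324 - - \frac{2}{9}} = \sqrt{324 + \frac{2}{9}} = \sqrt{\frac{2918}{9}} = \frac{\sqrt{2918}}{3}$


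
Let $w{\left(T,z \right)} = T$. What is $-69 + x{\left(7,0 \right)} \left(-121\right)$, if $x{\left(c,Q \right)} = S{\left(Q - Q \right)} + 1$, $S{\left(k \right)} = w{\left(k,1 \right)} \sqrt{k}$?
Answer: $-190$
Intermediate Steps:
$S{\left(k \right)} = k^{\frac{3}{2}}$ ($S{\left(k \right)} = k \sqrt{k} = k^{\frac{3}{2}}$)
$x{\left(c,Q \right)} = 1$ ($x{\left(c,Q \right)} = \left(Q - Q\right)^{\frac{3}{2}} + 1 = 0^{\frac{3}{2}} + 1 = 0 + 1 = 1$)
$-69 + x{\left(7,0 \right)} \left(-121\right) = -69 + 1 \left(-121\right) = -69 - 121 = -190$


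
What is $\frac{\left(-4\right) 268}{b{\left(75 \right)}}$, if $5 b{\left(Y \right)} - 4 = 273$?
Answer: $- \frac{5360}{277} \approx -19.35$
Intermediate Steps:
$b{\left(Y \right)} = \frac{277}{5}$ ($b{\left(Y \right)} = \frac{4}{5} + \frac{1}{5} \cdot 273 = \frac{4}{5} + \frac{273}{5} = \frac{277}{5}$)
$\frac{\left(-4\right) 268}{b{\left(75 \right)}} = \frac{\left(-4\right) 268}{\frac{277}{5}} = \left(-1072\right) \frac{5}{277} = - \frac{5360}{277}$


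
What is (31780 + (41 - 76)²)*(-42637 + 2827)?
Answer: -1313929050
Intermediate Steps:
(31780 + (41 - 76)²)*(-42637 + 2827) = (31780 + (-35)²)*(-39810) = (31780 + 1225)*(-39810) = 33005*(-39810) = -1313929050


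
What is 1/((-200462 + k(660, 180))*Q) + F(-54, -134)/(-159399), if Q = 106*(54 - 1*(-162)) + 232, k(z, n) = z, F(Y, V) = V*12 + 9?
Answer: 2463003956515/245528690515248 ≈ 0.010031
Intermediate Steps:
F(Y, V) = 9 + 12*V (F(Y, V) = 12*V + 9 = 9 + 12*V)
Q = 23128 (Q = 106*(54 + 162) + 232 = 106*216 + 232 = 22896 + 232 = 23128)
1/((-200462 + k(660, 180))*Q) + F(-54, -134)/(-159399) = 1/((-200462 + 660)*23128) + (9 + 12*(-134))/(-159399) = (1/23128)/(-199802) + (9 - 1608)*(-1/159399) = -1/199802*1/23128 - 1599*(-1/159399) = -1/4621020656 + 533/53133 = 2463003956515/245528690515248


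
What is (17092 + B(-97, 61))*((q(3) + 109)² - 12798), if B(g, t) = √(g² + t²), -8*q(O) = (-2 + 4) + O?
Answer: -287927559/16 - 67383*√13130/64 ≈ -1.8116e+7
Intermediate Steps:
q(O) = -¼ - O/8 (q(O) = -((-2 + 4) + O)/8 = -(2 + O)/8 = -¼ - O/8)
(17092 + B(-97, 61))*((q(3) + 109)² - 12798) = (17092 + √((-97)² + 61²))*(((-¼ - ⅛*3) + 109)² - 12798) = (17092 + √(9409 + 3721))*(((-¼ - 3/8) + 109)² - 12798) = (17092 + √13130)*((-5/8 + 109)² - 12798) = (17092 + √13130)*((867/8)² - 12798) = (17092 + √13130)*(751689/64 - 12798) = (17092 + √13130)*(-67383/64) = -287927559/16 - 67383*√13130/64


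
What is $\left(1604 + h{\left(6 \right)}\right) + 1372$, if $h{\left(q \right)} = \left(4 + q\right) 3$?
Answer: $3006$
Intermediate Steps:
$h{\left(q \right)} = 12 + 3 q$
$\left(1604 + h{\left(6 \right)}\right) + 1372 = \left(1604 + \left(12 + 3 \cdot 6\right)\right) + 1372 = \left(1604 + \left(12 + 18\right)\right) + 1372 = \left(1604 + 30\right) + 1372 = 1634 + 1372 = 3006$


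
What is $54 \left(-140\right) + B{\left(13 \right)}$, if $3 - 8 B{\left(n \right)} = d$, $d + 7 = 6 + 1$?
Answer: $- \frac{60477}{8} \approx -7559.6$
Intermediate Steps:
$d = 0$ ($d = -7 + \left(6 + 1\right) = -7 + 7 = 0$)
$B{\left(n \right)} = \frac{3}{8}$ ($B{\left(n \right)} = \frac{3}{8} - 0 = \frac{3}{8} + 0 = \frac{3}{8}$)
$54 \left(-140\right) + B{\left(13 \right)} = 54 \left(-140\right) + \frac{3}{8} = -7560 + \frac{3}{8} = - \frac{60477}{8}$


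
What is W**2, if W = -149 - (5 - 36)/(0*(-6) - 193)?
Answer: 828748944/37249 ≈ 22249.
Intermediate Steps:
W = -28788/193 (W = -149 - (-31)/(0 - 193) = -149 - (-31)/(-193) = -149 - (-31)*(-1)/193 = -149 - 1*31/193 = -149 - 31/193 = -28788/193 ≈ -149.16)
W**2 = (-28788/193)**2 = 828748944/37249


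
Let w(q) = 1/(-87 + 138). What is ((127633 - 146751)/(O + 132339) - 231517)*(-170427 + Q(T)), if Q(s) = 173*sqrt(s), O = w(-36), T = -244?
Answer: 133152599625866898/3374645 - 270325708195004*I*sqrt(61)/3374645 ≈ 3.9457e+10 - 6.2564e+8*I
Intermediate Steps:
w(q) = 1/51
O = 1/51 ≈ 0.019608
((127633 - 146751)/(O + 132339) - 231517)*(-170427 + Q(T)) = ((127633 - 146751)/(1/51 + 132339) - 231517)*(-170427 + 173*sqrt(-244)) = (-19118/6749290/51 - 231517)*(-170427 + 173*(2*I*sqrt(61))) = (-19118*51/6749290 - 231517)*(-170427 + 346*I*sqrt(61)) = (-487509/3374645 - 231517)*(-170427 + 346*I*sqrt(61)) = -781288173974*(-170427 + 346*I*sqrt(61))/3374645 = 133152599625866898/3374645 - 270325708195004*I*sqrt(61)/3374645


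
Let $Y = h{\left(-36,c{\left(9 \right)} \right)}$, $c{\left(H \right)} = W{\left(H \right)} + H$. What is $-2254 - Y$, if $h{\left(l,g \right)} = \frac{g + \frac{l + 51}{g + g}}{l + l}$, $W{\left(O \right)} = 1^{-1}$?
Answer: $- \frac{649109}{288} \approx -2253.9$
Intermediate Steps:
$W{\left(O \right)} = 1$
$c{\left(H \right)} = 1 + H$
$h{\left(l,g \right)} = \frac{g + \frac{51 + l}{2 g}}{2 l}$
$Y = - \frac{43}{288}$ ($Y = \frac{51 - 36 + 2 \left(1 + 9\right)^{2}}{4 \left(1 + 9\right) \left(-36\right)} = \frac{1}{4} \cdot \frac{1}{10} \left(- \frac{1}{36}\right) \left(51 - 36 + 2 \cdot 10^{2}\right) = \frac{1}{4} \cdot \frac{1}{10} \left(- \frac{1}{36}\right) \left(51 - 36 + 2 \cdot 100\right) = \frac{1}{4} \cdot \frac{1}{10} \left(- \frac{1}{36}\right) \left(51 - 36 + 200\right) = \frac{1}{4} \cdot \frac{1}{10} \left(- \frac{1}{36}\right) 215 = - \frac{43}{288} \approx -0.14931$)
$-2254 - Y = -2254 - - \frac{43}{288} = -2254 + \frac{43}{288} = - \frac{649109}{288}$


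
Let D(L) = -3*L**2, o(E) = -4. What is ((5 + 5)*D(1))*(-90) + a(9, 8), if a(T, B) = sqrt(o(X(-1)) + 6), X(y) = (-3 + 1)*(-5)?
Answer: 2700 + sqrt(2) ≈ 2701.4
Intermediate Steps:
X(y) = 10 (X(y) = -2*(-5) = 10)
a(T, B) = sqrt(2) (a(T, B) = sqrt(-4 + 6) = sqrt(2))
((5 + 5)*D(1))*(-90) + a(9, 8) = ((5 + 5)*(-3*1**2))*(-90) + sqrt(2) = (10*(-3*1))*(-90) + sqrt(2) = (10*(-3))*(-90) + sqrt(2) = -30*(-90) + sqrt(2) = 2700 + sqrt(2)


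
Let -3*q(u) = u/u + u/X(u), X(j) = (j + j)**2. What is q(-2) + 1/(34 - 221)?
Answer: -1333/4488 ≈ -0.29701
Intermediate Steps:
X(j) = 4*j**2 (X(j) = (2*j)**2 = 4*j**2)
q(u) = -1/3 - 1/(12*u) (q(u) = -(u/u + u/((4*u**2)))/3 = -(1 + u*(1/(4*u**2)))/3 = -(1 + 1/(4*u))/3 = -1/3 - 1/(12*u))
q(-2) + 1/(34 - 221) = (1/12)*(-1 - 4*(-2))/(-2) + 1/(34 - 221) = (1/12)*(-1/2)*(-1 + 8) + 1/(-187) = (1/12)*(-1/2)*7 - 1/187 = -7/24 - 1/187 = -1333/4488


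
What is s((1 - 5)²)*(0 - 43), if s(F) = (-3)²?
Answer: -387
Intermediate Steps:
s(F) = 9
s((1 - 5)²)*(0 - 43) = 9*(0 - 43) = 9*(-43) = -387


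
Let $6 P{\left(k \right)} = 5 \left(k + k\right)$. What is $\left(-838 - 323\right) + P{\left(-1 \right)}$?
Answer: $- \frac{3488}{3} \approx -1162.7$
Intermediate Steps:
$P{\left(k \right)} = \frac{5 k}{3}$ ($P{\left(k \right)} = \frac{5 \left(k + k\right)}{6} = \frac{5 \cdot 2 k}{6} = \frac{10 k}{6} = \frac{5 k}{3}$)
$\left(-838 - 323\right) + P{\left(-1 \right)} = \left(-838 - 323\right) + \frac{5}{3} \left(-1\right) = -1161 - \frac{5}{3} = - \frac{3488}{3}$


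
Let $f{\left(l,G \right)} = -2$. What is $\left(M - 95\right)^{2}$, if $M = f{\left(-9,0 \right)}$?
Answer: $9409$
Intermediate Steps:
$M = -2$
$\left(M - 95\right)^{2} = \left(-2 - 95\right)^{2} = \left(-97\right)^{2} = 9409$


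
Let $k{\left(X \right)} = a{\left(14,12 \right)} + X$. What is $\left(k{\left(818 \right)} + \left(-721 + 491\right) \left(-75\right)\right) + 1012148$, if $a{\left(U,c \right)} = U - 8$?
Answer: $1030222$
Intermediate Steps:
$a{\left(U,c \right)} = -8 + U$
$k{\left(X \right)} = 6 + X$ ($k{\left(X \right)} = \left(-8 + 14\right) + X = 6 + X$)
$\left(k{\left(818 \right)} + \left(-721 + 491\right) \left(-75\right)\right) + 1012148 = \left(\left(6 + 818\right) + \left(-721 + 491\right) \left(-75\right)\right) + 1012148 = \left(824 - -17250\right) + 1012148 = \left(824 + 17250\right) + 1012148 = 18074 + 1012148 = 1030222$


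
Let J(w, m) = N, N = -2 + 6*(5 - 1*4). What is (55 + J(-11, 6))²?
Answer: 3481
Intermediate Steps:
N = 4 (N = -2 + 6*(5 - 4) = -2 + 6*1 = -2 + 6 = 4)
J(w, m) = 4
(55 + J(-11, 6))² = (55 + 4)² = 59² = 3481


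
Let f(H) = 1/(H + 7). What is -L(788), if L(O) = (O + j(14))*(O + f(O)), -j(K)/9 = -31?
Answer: -668433887/795 ≈ -8.4080e+5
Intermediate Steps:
j(K) = 279 (j(K) = -9*(-31) = 279)
f(H) = 1/(7 + H)
L(O) = (279 + O)*(O + 1/(7 + O)) (L(O) = (O + 279)*(O + 1/(7 + O)) = (279 + O)*(O + 1/(7 + O)))
-L(788) = -(279 + 788 + 788*(7 + 788)*(279 + 788))/(7 + 788) = -(279 + 788 + 788*795*1067)/795 = -(279 + 788 + 668432820)/795 = -668433887/795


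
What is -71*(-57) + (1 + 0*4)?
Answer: 4048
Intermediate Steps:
-71*(-57) + (1 + 0*4) = 4047 + (1 + 0) = 4047 + 1 = 4048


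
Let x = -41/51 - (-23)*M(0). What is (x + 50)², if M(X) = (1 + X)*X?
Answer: 6295081/2601 ≈ 2420.3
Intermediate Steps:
M(X) = X*(1 + X)
x = -41/51 (x = -41/51 - (-23)*0*(1 + 0) = -41*1/51 - (-23)*0*1 = -41/51 - (-23)*0 = -41/51 - 1*0 = -41/51 + 0 = -41/51 ≈ -0.80392)
(x + 50)² = (-41/51 + 50)² = (2509/51)² = 6295081/2601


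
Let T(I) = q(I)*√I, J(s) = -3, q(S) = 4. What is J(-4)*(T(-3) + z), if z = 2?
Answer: -6 - 12*I*√3 ≈ -6.0 - 20.785*I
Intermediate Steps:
T(I) = 4*√I
J(-4)*(T(-3) + z) = -3*(4*√(-3) + 2) = -3*(4*(I*√3) + 2) = -3*(4*I*√3 + 2) = -3*(2 + 4*I*√3) = -6 - 12*I*√3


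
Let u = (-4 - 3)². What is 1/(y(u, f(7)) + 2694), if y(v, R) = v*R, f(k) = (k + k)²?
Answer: 1/12298 ≈ 8.1314e-5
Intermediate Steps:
f(k) = 4*k² (f(k) = (2*k)² = 4*k²)
u = 49 (u = (-7)² = 49)
y(v, R) = R*v
1/(y(u, f(7)) + 2694) = 1/((4*7²)*49 + 2694) = 1/((4*49)*49 + 2694) = 1/(196*49 + 2694) = 1/(9604 + 2694) = 1/12298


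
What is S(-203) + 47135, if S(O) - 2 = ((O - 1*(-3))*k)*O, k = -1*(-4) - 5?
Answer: 6537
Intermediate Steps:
k = -1 (k = 4 - 5 = -1)
S(O) = 2 + O*(-3 - O) (S(O) = 2 + ((O - 1*(-3))*(-1))*O = 2 + ((O + 3)*(-1))*O = 2 + ((3 + O)*(-1))*O = 2 + (-3 - O)*O = 2 + O*(-3 - O))
S(-203) + 47135 = (2 - 1*(-203)² - 3*(-203)) + 47135 = (2 - 1*41209 + 609) + 47135 = (2 - 41209 + 609) + 47135 = -40598 + 47135 = 6537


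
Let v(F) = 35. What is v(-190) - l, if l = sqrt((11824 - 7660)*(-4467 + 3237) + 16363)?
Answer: 35 - I*sqrt(5105357) ≈ 35.0 - 2259.5*I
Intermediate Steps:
l = I*sqrt(5105357) (l = sqrt(4164*(-1230) + 16363) = sqrt(-5121720 + 16363) = sqrt(-5105357) = I*sqrt(5105357) ≈ 2259.5*I)
v(-190) - l = 35 - I*sqrt(5105357)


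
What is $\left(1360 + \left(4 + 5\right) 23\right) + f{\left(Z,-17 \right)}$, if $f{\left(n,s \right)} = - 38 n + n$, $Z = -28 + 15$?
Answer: $2048$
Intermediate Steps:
$Z = -13$
$f{\left(n,s \right)} = - 37 n$
$\left(1360 + \left(4 + 5\right) 23\right) + f{\left(Z,-17 \right)} = \left(1360 + \left(4 + 5\right) 23\right) - -481 = \left(1360 + 9 \cdot 23\right) + 481 = \left(1360 + 207\right) + 481 = 1567 + 481 = 2048$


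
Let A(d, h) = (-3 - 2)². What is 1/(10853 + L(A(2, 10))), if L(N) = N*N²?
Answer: 1/26478 ≈ 3.7767e-5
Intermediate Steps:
A(d, h) = 25 (A(d, h) = (-5)² = 25)
L(N) = N³
1/(10853 + L(A(2, 10))) = 1/(10853 + 25³) = 1/(10853 + 15625) = 1/26478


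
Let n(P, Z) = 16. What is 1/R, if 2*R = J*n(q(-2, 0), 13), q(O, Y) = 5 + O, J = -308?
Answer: -1/2464 ≈ -0.00040584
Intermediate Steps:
R = -2464 (R = (-308*16)/2 = (½)*(-4928) = -2464)
1/R = 1/(-2464) = -1/2464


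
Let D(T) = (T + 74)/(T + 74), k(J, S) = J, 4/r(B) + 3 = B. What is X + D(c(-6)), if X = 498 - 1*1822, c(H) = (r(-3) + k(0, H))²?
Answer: -1323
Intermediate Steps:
r(B) = 4/(-3 + B)
c(H) = 4/9 (c(H) = (4/(-3 - 3) + 0)² = (4/(-6) + 0)² = (4*(-⅙) + 0)² = (-⅔ + 0)² = (-⅔)² = 4/9)
D(T) = 1 (D(T) = (74 + T)/(74 + T) = 1)
X = -1324 (X = 498 - 1822 = -1324)
X + D(c(-6)) = -1324 + 1 = -1323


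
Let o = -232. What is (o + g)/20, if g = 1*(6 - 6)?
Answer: -58/5 ≈ -11.600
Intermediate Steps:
g = 0 (g = 1*0 = 0)
(o + g)/20 = (-232 + 0)/20 = (1/20)*(-232) = -58/5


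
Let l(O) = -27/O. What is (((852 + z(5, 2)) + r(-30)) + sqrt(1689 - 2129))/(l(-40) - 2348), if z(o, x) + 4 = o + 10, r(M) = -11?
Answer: -34080/93893 - 80*I*sqrt(110)/93893 ≈ -0.36297 - 0.0089362*I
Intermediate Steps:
z(o, x) = 6 + o (z(o, x) = -4 + (o + 10) = -4 + (10 + o) = 6 + o)
(((852 + z(5, 2)) + r(-30)) + sqrt(1689 - 2129))/(l(-40) - 2348) = (((852 + (6 + 5)) - 11) + sqrt(1689 - 2129))/(-27/(-40) - 2348) = (((852 + 11) - 11) + sqrt(-440))/(-27*(-1/40) - 2348) = ((863 - 11) + 2*I*sqrt(110))/(27/40 - 2348) = (852 + 2*I*sqrt(110))/(-93893/40) = (852 + 2*I*sqrt(110))*(-40/93893) = -34080/93893 - 80*I*sqrt(110)/93893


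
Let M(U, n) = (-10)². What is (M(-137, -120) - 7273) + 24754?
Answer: 17581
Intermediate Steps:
M(U, n) = 100
(M(-137, -120) - 7273) + 24754 = (100 - 7273) + 24754 = -7173 + 24754 = 17581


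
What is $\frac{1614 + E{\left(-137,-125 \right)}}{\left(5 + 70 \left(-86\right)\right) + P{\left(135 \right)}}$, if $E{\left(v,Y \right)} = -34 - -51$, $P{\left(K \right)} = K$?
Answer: $- \frac{233}{840} \approx -0.27738$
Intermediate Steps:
$E{\left(v,Y \right)} = 17$ ($E{\left(v,Y \right)} = -34 + 51 = 17$)
$\frac{1614 + E{\left(-137,-125 \right)}}{\left(5 + 70 \left(-86\right)\right) + P{\left(135 \right)}} = \frac{1614 + 17}{\left(5 + 70 \left(-86\right)\right) + 135} = \frac{1631}{\left(5 - 6020\right) + 135} = \frac{1631}{-6015 + 135} = \frac{1631}{-5880} = 1631 \left(- \frac{1}{5880}\right) = - \frac{233}{840}$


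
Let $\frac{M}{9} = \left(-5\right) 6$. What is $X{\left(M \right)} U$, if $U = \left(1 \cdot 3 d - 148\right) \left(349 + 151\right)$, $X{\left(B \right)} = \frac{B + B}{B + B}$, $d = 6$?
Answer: $-65000$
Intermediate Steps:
$M = -270$ ($M = 9 \left(\left(-5\right) 6\right) = 9 \left(-30\right) = -270$)
$X{\left(B \right)} = 1$ ($X{\left(B \right)} = \frac{2 B}{2 B} = 2 B \frac{1}{2 B} = 1$)
$U = -65000$ ($U = \left(1 \cdot 3 \cdot 6 - 148\right) \left(349 + 151\right) = \left(3 \cdot 6 - 148\right) 500 = \left(18 - 148\right) 500 = \left(-130\right) 500 = -65000$)
$X{\left(M \right)} U = 1 \left(-65000\right) = -65000$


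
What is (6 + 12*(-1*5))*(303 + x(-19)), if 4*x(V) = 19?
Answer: -33237/2 ≈ -16619.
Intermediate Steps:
x(V) = 19/4 (x(V) = (¼)*19 = 19/4)
(6 + 12*(-1*5))*(303 + x(-19)) = (6 + 12*(-1*5))*(303 + 19/4) = (6 + 12*(-5))*(1231/4) = (6 - 60)*(1231/4) = -54*1231/4 = -33237/2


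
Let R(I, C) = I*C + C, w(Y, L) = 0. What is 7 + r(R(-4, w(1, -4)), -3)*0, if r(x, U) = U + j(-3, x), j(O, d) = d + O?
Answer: 7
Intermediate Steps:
j(O, d) = O + d
R(I, C) = C + C*I (R(I, C) = C*I + C = C + C*I)
r(x, U) = -3 + U + x (r(x, U) = U + (-3 + x) = -3 + U + x)
7 + r(R(-4, w(1, -4)), -3)*0 = 7 + (-3 - 3 + 0*(1 - 4))*0 = 7 + (-3 - 3 + 0*(-3))*0 = 7 + (-3 - 3 + 0)*0 = 7 - 6*0 = 7 + 0 = 7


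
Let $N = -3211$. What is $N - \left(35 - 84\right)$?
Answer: $-3162$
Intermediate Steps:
$N - \left(35 - 84\right) = -3211 - \left(35 - 84\right) = -3211 - -49 = -3211 + 49 = -3162$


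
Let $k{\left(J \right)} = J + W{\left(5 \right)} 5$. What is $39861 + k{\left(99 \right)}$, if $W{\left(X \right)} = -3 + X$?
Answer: $39970$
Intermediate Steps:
$k{\left(J \right)} = 10 + J$ ($k{\left(J \right)} = J + \left(-3 + 5\right) 5 = J + 2 \cdot 5 = J + 10 = 10 + J$)
$39861 + k{\left(99 \right)} = 39861 + \left(10 + 99\right) = 39861 + 109 = 39970$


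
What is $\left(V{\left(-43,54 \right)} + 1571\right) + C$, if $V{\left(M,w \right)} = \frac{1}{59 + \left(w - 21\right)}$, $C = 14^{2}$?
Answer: $\frac{162565}{92} \approx 1767.0$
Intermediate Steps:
$C = 196$
$V{\left(M,w \right)} = \frac{1}{38 + w}$ ($V{\left(M,w \right)} = \frac{1}{59 + \left(-21 + w\right)} = \frac{1}{38 + w}$)
$\left(V{\left(-43,54 \right)} + 1571\right) + C = \left(\frac{1}{38 + 54} + 1571\right) + 196 = \left(\frac{1}{92} + 1571\right) + 196 = \frac{144533}{92} + 196 = \frac{162565}{92}$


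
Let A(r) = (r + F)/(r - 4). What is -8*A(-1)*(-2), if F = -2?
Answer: 48/5 ≈ 9.6000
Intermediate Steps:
A(r) = (-2 + r)/(-4 + r) (A(r) = (r - 2)/(r - 4) = (-2 + r)/(-4 + r))
-8*A(-1)*(-2) = -8*(-2 - 1)/(-4 - 1)*(-2) = -8*(-3)/(-5)*(-2) = -(-8)*(-3)/5*(-2) = -8*⅗*(-2) = -24/5*(-2) = 48/5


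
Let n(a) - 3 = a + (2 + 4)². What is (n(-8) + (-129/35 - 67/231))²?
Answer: 19882681/27225 ≈ 730.31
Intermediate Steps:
n(a) = 39 + a (n(a) = 3 + (a + (2 + 4)²) = 3 + (a + 6²) = 3 + (a + 36) = 3 + (36 + a) = 39 + a)
(n(-8) + (-129/35 - 67/231))² = ((39 - 8) + (-129/35 - 67/231))² = (31 + (-129*1/35 - 67*1/231))² = (31 + (-129/35 - 67/231))² = (31 - 656/165)² = (4459/165)² = 19882681/27225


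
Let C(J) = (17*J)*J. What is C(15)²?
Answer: 14630625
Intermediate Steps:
C(J) = 17*J²
C(15)² = (17*15²)² = (17*225)² = 3825² = 14630625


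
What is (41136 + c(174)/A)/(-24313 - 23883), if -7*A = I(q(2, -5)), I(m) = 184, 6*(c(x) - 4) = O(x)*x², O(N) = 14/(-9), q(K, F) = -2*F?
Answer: -1429489/1662762 ≈ -0.85971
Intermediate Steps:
O(N) = -14/9 (O(N) = 14*(-⅑) = -14/9)
c(x) = 4 - 7*x²/27 (c(x) = 4 + (-14*x²/9)/6 = 4 - 7*x²/27)
A = -184/7 (A = -⅐*184 = -184/7 ≈ -26.286)
(41136 + c(174)/A)/(-24313 - 23883) = (41136 + (4 - 7/27*174²)/(-184/7))/(-24313 - 23883) = (41136 + (4 - 7/27*30276)*(-7/184))/(-48196) = (41136 + (4 - 23548/3)*(-7/184))*(-1/48196) = (41136 - 23536/3*(-7/184))*(-1/48196) = (41136 + 20594/69)*(-1/48196) = (2858978/69)*(-1/48196) = -1429489/1662762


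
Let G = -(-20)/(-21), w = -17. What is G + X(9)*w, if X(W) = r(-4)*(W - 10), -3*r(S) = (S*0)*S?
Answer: -20/21 ≈ -0.95238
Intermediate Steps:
r(S) = 0 (r(S) = -S*0*S/3 = -0*S = -⅓*0 = 0)
X(W) = 0 (X(W) = 0*(W - 10) = 0*(-10 + W) = 0)
G = -20/21 (G = -(-20)*(-1)/21 = -5*4/21 = -20/21 ≈ -0.95238)
G + X(9)*w = -20/21 + 0*(-17) = -20/21 + 0 = -20/21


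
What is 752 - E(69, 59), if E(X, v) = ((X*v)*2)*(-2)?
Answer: 17036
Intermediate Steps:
E(X, v) = -4*X*v (E(X, v) = (2*X*v)*(-2) = -4*X*v)
752 - E(69, 59) = 752 - (-4)*69*59 = 752 - 1*(-16284) = 752 + 16284 = 17036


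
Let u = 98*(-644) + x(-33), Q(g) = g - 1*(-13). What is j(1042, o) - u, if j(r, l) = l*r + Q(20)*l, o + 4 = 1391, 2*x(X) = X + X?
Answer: 1554170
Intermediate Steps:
Q(g) = 13 + g (Q(g) = g + 13 = 13 + g)
x(X) = X (x(X) = (X + X)/2 = (2*X)/2 = X)
o = 1387 (o = -4 + 1391 = 1387)
j(r, l) = 33*l + l*r (j(r, l) = l*r + (13 + 20)*l = l*r + 33*l = 33*l + l*r)
u = -63145 (u = 98*(-644) - 33 = -63112 - 33 = -63145)
j(1042, o) - u = 1387*(33 + 1042) - 1*(-63145) = 1387*1075 + 63145 = 1491025 + 63145 = 1554170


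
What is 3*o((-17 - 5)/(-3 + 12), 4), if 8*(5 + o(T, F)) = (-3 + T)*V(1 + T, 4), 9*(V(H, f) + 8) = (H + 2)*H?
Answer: 26513/17496 ≈ 1.5154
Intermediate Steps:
V(H, f) = -8 + H*(2 + H)/9 (V(H, f) = -8 + ((H + 2)*H)/9 = -8 + ((2 + H)*H)/9 = -8 + (H*(2 + H))/9 = -8 + H*(2 + H)/9)
o(T, F) = -5 + (-3 + T)*(-70/9 + (1 + T)²/9 + 2*T/9)/8 (o(T, F) = -5 + ((-3 + T)*(-8 + (1 + T)²/9 + 2*(1 + T)/9))/8 = -5 + ((-3 + T)*(-8 + (1 + T)²/9 + (2/9 + 2*T/9)))/8 = -5 + ((-3 + T)*(-70/9 + (1 + T)²/9 + 2*T/9))/8 = -5 + (-3 + T)*(-70/9 + (1 + T)²/9 + 2*T/9)/8)
3*o((-17 - 5)/(-3 + 12), 4) = 3*(-17/8 - 9*(-17 - 5)/(8*(-3 + 12)) + ((-17 - 5)/(-3 + 12))²/72 + ((-17 - 5)/(-3 + 12))³/72) = 3*(-17/8 - (-99)/(4*9) + (-22/9)²/72 + (-22/9)³/72) = 3*(-17/8 - (-99)/(4*9) + (-22*⅑)²/72 + (-22*⅑)³/72) = 3*(-17/8 - 9/8*(-22/9) + (-22/9)²/72 + (-22/9)³/72) = 3*(-17/8 + 11/4 + (1/72)*(484/81) + (1/72)*(-10648/729)) = 3*(-17/8 + 11/4 + 121/1458 - 1331/6561) = 3*(26513/52488) = 26513/17496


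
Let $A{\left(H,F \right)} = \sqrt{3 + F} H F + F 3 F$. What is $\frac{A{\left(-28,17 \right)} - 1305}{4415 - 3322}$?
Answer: $- \frac{438}{1093} - \frac{952 \sqrt{5}}{1093} \approx -2.3483$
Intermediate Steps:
$A{\left(H,F \right)} = 3 F^{2} + F H \sqrt{3 + F}$ ($A{\left(H,F \right)} = H \sqrt{3 + F} F + 3 F F = F H \sqrt{3 + F} + 3 F^{2} = 3 F^{2} + F H \sqrt{3 + F}$)
$\frac{A{\left(-28,17 \right)} - 1305}{4415 - 3322} = \frac{17 \left(3 \cdot 17 - 28 \sqrt{3 + 17}\right) - 1305}{4415 - 3322} = \frac{17 \left(51 - 28 \sqrt{20}\right) - 1305}{1093} = \left(17 \left(51 - 28 \cdot 2 \sqrt{5}\right) - 1305\right) \frac{1}{1093} = \left(17 \left(51 - 56 \sqrt{5}\right) - 1305\right) \frac{1}{1093} = \left(\left(867 - 952 \sqrt{5}\right) - 1305\right) \frac{1}{1093} = \left(-438 - 952 \sqrt{5}\right) \frac{1}{1093} = - \frac{438}{1093} - \frac{952 \sqrt{5}}{1093}$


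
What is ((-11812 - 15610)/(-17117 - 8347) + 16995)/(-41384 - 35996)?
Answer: -216394051/985202160 ≈ -0.21964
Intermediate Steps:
((-11812 - 15610)/(-17117 - 8347) + 16995)/(-41384 - 35996) = (-27422/(-25464) + 16995)/(-77380) = (-27422*(-1/25464) + 16995)*(-1/77380) = (13711/12732 + 16995)*(-1/77380) = (216394051/12732)*(-1/77380) = -216394051/985202160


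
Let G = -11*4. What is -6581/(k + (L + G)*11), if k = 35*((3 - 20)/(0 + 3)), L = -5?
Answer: 19743/2212 ≈ 8.9254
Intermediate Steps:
G = -44
k = -595/3 (k = 35*(-17/3) = -595/3 ≈ -198.33)
-6581/(k + (L + G)*11) = -6581/(-595/3 + (-5 - 44)*11) = -6581/(-595/3 - 49*11) = -6581/(-595/3 - 539) = -6581/(-2212/3) = -6581*(-3/2212) = 19743/2212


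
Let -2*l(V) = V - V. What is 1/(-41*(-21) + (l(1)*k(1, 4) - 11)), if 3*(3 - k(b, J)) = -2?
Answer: 1/850 ≈ 0.0011765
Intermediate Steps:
k(b, J) = 11/3 (k(b, J) = 3 - 1/3*(-2) = 3 + 2/3 = 11/3)
l(V) = 0 (l(V) = -(V - V)/2 = -1/2*0 = 0)
1/(-41*(-21) + (l(1)*k(1, 4) - 11)) = 1/(-41*(-21) + (0*(11/3) - 11)) = 1/(861 + (0 - 11)) = 1/(861 - 11) = 1/850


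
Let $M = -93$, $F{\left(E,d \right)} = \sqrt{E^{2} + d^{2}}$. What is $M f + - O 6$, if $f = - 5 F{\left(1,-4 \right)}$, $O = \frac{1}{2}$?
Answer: $-3 + 465 \sqrt{17} \approx 1914.2$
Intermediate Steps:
$O = \frac{1}{2} \approx 0.5$
$f = - 5 \sqrt{17}$ ($f = - 5 \sqrt{1^{2} + \left(-4\right)^{2}} = - 5 \sqrt{1 + 16} = - 5 \sqrt{17} \approx -20.616$)
$M f + - O 6 = - 93 \left(- 5 \sqrt{17}\right) + \left(-1\right) \frac{1}{2} \cdot 6 = 465 \sqrt{17} - 3 = -3 + 465 \sqrt{17}$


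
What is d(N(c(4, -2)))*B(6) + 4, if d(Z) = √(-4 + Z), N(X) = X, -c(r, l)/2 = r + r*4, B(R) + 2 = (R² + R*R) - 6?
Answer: 4 + 128*I*√11 ≈ 4.0 + 424.53*I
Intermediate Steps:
B(R) = -8 + 2*R² (B(R) = -2 + ((R² + R*R) - 6) = -2 + ((R² + R²) - 6) = -2 + (2*R² - 6) = -2 + (-6 + 2*R²) = -8 + 2*R²)
c(r, l) = -10*r (c(r, l) = -2*(r + r*4) = -2*(r + 4*r) = -10*r)
d(N(c(4, -2)))*B(6) + 4 = √(-4 - 10*4)*(-8 + 2*6²) + 4 = √(-4 - 40)*(-8 + 2*36) + 4 = √(-44)*(-8 + 72) + 4 = (2*I*√11)*64 + 4 = 128*I*√11 + 4 = 4 + 128*I*√11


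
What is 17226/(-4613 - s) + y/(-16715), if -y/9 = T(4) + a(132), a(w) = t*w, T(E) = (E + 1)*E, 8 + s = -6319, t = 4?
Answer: 148193019/14324755 ≈ 10.345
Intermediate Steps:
s = -6327 (s = -8 - 6319 = -6327)
T(E) = E*(1 + E) (T(E) = (1 + E)*E = E*(1 + E))
a(w) = 4*w
y = -4932 (y = -9*(4*(1 + 4) + 4*132) = -9*(4*5 + 528) = -9*(20 + 528) = -9*548 = -4932)
17226/(-4613 - s) + y/(-16715) = 17226/(-4613 - 1*(-6327)) - 4932/(-16715) = 17226/(-4613 + 6327) - 4932*(-1/16715) = 17226/1714 + 4932/16715 = 17226*(1/1714) + 4932/16715 = 8613/857 + 4932/16715 = 148193019/14324755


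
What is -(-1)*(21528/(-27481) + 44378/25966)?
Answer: 330277885/356785823 ≈ 0.92570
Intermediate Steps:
-(-1)*(21528/(-27481) + 44378/25966) = -(-1)*(21528*(-1/27481) + 44378*(1/25966)) = -(-1)*(-21528/27481 + 22189/12983) = -(-1)*330277885/356785823 = -1*(-330277885/356785823) = 330277885/356785823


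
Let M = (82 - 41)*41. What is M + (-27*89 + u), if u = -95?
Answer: -817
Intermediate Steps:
M = 1681 (M = 41*41 = 1681)
M + (-27*89 + u) = 1681 + (-27*89 - 95) = 1681 + (-2403 - 95) = 1681 - 2498 = -817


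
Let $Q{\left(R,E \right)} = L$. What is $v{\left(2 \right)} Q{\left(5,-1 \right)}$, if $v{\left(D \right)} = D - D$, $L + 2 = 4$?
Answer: $0$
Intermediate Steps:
$L = 2$ ($L = -2 + 4 = 2$)
$Q{\left(R,E \right)} = 2$
$v{\left(D \right)} = 0$
$v{\left(2 \right)} Q{\left(5,-1 \right)} = 0 \cdot 2 = 0$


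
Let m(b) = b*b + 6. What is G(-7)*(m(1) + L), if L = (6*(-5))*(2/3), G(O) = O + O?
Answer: 182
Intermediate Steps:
G(O) = 2*O
L = -20 (L = -60/3 = -30*2/3 = -20)
m(b) = 6 + b**2 (m(b) = b**2 + 6 = 6 + b**2)
G(-7)*(m(1) + L) = (2*(-7))*((6 + 1**2) - 20) = -14*((6 + 1) - 20) = -14*(7 - 20) = -14*(-13) = 182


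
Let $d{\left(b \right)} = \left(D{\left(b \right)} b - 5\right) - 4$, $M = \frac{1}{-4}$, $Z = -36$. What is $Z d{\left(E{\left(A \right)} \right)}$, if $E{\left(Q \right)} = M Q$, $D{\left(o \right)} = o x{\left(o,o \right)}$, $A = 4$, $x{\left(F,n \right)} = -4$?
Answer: $468$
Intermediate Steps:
$D{\left(o \right)} = - 4 o$ ($D{\left(o \right)} = o \left(-4\right) = - 4 o$)
$M = - \frac{1}{4} \approx -0.25$
$E{\left(Q \right)} = - \frac{Q}{4}$
$d{\left(b \right)} = -9 - 4 b^{2}$ ($d{\left(b \right)} = \left(- 4 b b - 5\right) - 4 = \left(- 4 b^{2} - 5\right) - 4 = \left(-5 - 4 b^{2}\right) - 4 = -9 - 4 b^{2}$)
$Z d{\left(E{\left(A \right)} \right)} = - 36 \left(-9 - 4 \left(\left(- \frac{1}{4}\right) 4\right)^{2}\right) = - 36 \left(-9 - 4 \left(-1\right)^{2}\right) = - 36 \left(-9 - 4\right) = \left(-36\right) \left(-13\right) = 468$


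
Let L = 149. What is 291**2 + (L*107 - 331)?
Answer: 100293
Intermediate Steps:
291**2 + (L*107 - 331) = 291**2 + (149*107 - 331) = 84681 + (15943 - 331) = 84681 + 15612 = 100293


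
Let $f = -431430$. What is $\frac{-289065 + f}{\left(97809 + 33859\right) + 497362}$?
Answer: $- \frac{144099}{125806} \approx -1.1454$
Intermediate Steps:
$\frac{-289065 + f}{\left(97809 + 33859\right) + 497362} = \frac{-289065 - 431430}{\left(97809 + 33859\right) + 497362} = - \frac{720495}{131668 + 497362} = - \frac{720495}{629030} = \left(-720495\right) \frac{1}{629030} = - \frac{144099}{125806}$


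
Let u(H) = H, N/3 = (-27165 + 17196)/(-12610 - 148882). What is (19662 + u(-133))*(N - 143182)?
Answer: -451563552732973/161492 ≈ -2.7962e+9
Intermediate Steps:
N = 29907/161492 (N = 3*((-27165 + 17196)/(-12610 - 148882)) = 3*(-9969/(-161492)) = 3*(-9969*(-1/161492)) = 3*(9969/161492) = 29907/161492 ≈ 0.18519)
(19662 + u(-133))*(N - 143182) = (19662 - 133)*(29907/161492 - 143182) = 19529*(-23122717637/161492) = -451563552732973/161492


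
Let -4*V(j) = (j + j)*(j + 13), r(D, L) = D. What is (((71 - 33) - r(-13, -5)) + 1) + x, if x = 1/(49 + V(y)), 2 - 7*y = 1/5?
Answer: 3013949/57937 ≈ 52.021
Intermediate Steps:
y = 9/35 (y = 2/7 - ⅐/5 = 2/7 - ⅐*⅕ = 2/7 - 1/35 = 9/35 ≈ 0.25714)
V(j) = -j*(13 + j)/2 (V(j) = -(j + j)*(j + 13)/4 = -2*j*(13 + j)/4 = -j*(13 + j)/2)
x = 1225/57937 (x = 1/(49 - ½*9/35*(13 + 9/35)) = 1/(49 - ½*9/35*464/35) = 1/(49 - 2088/1225) = 1/(57937/1225) = 1225/57937 ≈ 0.021144)
(((71 - 33) - r(-13, -5)) + 1) + x = (((71 - 33) - 1*(-13)) + 1) + 1225/57937 = ((38 + 13) + 1) + 1225/57937 = (51 + 1) + 1225/57937 = 52 + 1225/57937 = 3013949/57937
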